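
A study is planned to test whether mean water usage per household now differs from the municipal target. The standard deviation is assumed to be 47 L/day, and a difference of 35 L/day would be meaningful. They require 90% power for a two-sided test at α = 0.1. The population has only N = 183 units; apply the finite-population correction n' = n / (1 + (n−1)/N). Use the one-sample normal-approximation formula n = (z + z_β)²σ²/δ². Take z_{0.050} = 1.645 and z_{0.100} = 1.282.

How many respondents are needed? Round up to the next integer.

n = (z_{α/2} + z_β)² · σ² / δ²
  = (1.645 + 1.282)² · 47² / 35²
  = 8.5673 · 2209 / 1225
  = 15.45
Finite-population correction (N = 183): 15.45 / (1 + (15.45 − 1)/183) = 14.32.
Round up → n = 15.

n = 15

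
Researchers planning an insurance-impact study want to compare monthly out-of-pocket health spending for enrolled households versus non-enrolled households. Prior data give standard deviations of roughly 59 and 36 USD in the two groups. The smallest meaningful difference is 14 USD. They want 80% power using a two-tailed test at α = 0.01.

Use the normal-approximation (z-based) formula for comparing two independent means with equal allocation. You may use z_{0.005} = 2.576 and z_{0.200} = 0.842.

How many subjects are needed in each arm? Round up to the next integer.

n = (z_{α/2} + z_β)² · (σ₁² + σ₂²) / δ²
  = (2.576 + 0.842)² · (59² + 36² = 4777) / 14²
  = 11.6827 · 4777 / 196
  = 284.74
Round up → n = 285 per group.

n = 285 per group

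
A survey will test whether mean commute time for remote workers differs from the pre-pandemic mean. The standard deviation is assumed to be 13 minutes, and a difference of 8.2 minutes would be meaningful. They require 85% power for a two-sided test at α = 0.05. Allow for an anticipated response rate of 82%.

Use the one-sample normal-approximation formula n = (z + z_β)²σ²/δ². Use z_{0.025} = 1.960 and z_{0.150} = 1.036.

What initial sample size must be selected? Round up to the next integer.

n = (z_{α/2} + z_β)² · σ² / δ²
  = (1.960 + 1.036)² · 13² / 8.2²
  = 8.9760 · 169 / 67.24
  = 22.56
Adjust for 82% response: 22.56 / 0.82 = 27.51.
Round up → n = 28.

n = 28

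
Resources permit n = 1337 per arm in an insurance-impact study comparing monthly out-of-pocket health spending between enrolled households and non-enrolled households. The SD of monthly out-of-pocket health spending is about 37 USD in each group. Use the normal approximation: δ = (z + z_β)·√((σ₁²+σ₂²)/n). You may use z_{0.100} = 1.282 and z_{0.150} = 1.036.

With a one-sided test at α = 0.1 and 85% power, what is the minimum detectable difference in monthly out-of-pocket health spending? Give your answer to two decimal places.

δ = (z_α + z_β) · √((σ₁²+σ₂²)/n)
  = (1.282 + 1.036) · √(2738/1337)
  = 2.318 · √2.0479
  = 2.318 · 1.4310
  = 3.3171

Minimum detectable difference ≈ 3.32 USD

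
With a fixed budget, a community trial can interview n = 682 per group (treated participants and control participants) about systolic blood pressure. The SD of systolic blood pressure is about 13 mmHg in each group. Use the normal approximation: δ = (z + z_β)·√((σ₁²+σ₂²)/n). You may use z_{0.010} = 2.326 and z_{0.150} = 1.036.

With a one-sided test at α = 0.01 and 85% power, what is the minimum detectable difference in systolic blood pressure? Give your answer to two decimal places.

Minimum detectable difference ≈ 2.37 mmHg

δ = (z_α + z_β) · √((σ₁²+σ₂²)/n)
  = (2.326 + 1.036) · √(338/682)
  = 3.362 · √0.4956
  = 3.362 · 0.7040
  = 2.3668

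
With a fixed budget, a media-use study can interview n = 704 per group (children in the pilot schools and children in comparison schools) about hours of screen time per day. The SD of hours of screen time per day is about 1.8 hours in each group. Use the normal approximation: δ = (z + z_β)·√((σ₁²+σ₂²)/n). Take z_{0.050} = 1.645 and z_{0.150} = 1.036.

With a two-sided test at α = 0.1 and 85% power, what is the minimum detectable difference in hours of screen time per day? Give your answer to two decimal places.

Minimum detectable difference ≈ 0.26 hours

δ = (z_{α/2} + z_β) · √((σ₁²+σ₂²)/n)
  = (1.645 + 1.036) · √(6.48/704)
  = 2.681 · √0.0092
  = 2.681 · 0.0959
  = 0.2572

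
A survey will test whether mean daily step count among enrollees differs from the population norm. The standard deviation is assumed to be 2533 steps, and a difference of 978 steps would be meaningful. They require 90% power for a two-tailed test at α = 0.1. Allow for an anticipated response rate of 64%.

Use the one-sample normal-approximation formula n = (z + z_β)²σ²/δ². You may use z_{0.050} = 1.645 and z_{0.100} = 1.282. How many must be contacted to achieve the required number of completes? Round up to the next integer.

n = (z_{α/2} + z_β)² · σ² / δ²
  = (1.645 + 1.282)² · 2533² / 978²
  = 8.5673 · 6416089 / 956484
  = 57.47
Adjust for 64% response: 57.47 / 0.64 = 89.80.
Round up → n = 90.

n = 90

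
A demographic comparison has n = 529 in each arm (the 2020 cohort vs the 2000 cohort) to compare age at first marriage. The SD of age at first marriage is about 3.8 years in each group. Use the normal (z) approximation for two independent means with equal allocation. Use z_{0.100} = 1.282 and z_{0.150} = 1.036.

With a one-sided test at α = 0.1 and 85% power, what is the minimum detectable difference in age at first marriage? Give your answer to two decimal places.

δ = (z_α + z_β) · √((σ₁²+σ₂²)/n)
  = (1.282 + 1.036) · √(28.88/529)
  = 2.318 · √0.05459
  = 2.318 · 0.2337
  = 0.5416

Minimum detectable difference ≈ 0.54 years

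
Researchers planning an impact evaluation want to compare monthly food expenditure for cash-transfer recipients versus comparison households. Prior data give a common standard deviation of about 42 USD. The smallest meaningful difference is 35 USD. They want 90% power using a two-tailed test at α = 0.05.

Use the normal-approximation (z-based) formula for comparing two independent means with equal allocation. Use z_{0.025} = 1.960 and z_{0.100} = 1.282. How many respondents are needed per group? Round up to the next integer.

n = 31 per group

n = (z_{α/2} + z_β)² · (σ₁² + σ₂²) / δ²
  = (1.960 + 1.282)² · (2·42² = 3528) / 35²
  = 10.5106 · 3528 / 1225
  = 30.27
Round up → n = 31 per group.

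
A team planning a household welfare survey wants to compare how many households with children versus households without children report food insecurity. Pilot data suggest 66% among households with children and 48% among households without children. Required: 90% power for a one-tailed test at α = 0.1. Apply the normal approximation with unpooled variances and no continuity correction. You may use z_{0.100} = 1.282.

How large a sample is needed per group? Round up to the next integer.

n = 97 per group

n = (z_α + z_β)² · [p₁(1−p₁) + p₂(1−p₂)] / (p₁ − p₂)²
  = (1.282 + 1.282)² · (0.66·0.34 + 0.48·0.52) / (0.18)²
  = (2.564)² · (0.2244 + 0.2496) / 0.0324
  = 6.5741 · 0.4740 / 0.0324
  = 96.18
Round up → n = 97 per group.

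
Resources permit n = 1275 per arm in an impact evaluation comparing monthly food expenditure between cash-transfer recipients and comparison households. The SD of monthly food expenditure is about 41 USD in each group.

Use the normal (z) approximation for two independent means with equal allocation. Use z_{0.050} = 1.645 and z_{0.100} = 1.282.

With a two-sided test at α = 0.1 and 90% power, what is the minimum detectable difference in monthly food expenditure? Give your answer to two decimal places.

Minimum detectable difference ≈ 4.75 USD

δ = (z_{α/2} + z_β) · √((σ₁²+σ₂²)/n)
  = (1.645 + 1.282) · √(3362/1275)
  = 2.927 · √2.6369
  = 2.927 · 1.6238
  = 4.7530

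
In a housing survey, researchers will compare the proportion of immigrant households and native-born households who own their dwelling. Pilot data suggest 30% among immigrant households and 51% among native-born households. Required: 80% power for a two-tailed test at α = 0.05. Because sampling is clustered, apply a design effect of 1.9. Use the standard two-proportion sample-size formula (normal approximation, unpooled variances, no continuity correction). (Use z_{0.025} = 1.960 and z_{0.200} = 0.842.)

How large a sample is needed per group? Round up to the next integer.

n = 156 per group

n = (z_{α/2} + z_β)² · [p₁(1−p₁) + p₂(1−p₂)] / (p₁ − p₂)²
  = (1.960 + 0.842)² · (0.30·0.70 + 0.51·0.49) / (-0.21)²
  = (2.802)² · (0.2100 + 0.2499) / 0.0441
  = 7.8512 · 0.4599 / 0.0441
  = 81.88
Design effect: 1.9 × 81.88 = 155.57.
Round up → n = 156 per group.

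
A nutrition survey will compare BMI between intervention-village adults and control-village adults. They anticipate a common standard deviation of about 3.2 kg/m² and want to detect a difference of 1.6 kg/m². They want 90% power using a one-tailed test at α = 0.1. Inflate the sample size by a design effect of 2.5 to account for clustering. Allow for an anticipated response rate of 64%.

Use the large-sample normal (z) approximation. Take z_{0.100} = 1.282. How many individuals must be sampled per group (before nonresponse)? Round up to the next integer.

n = (z_α + z_β)² · (σ₁² + σ₂²) / δ²
  = (1.282 + 1.282)² · (2·3.2² = 20.48) / 1.6²
  = 6.5741 · 20.48 / 2.56
  = 52.59
Design effect: 2.5 × 52.59 = 131.48.
Adjust for 64% response: 131.48 / 0.64 = 205.44.
Round up → n = 206 per group.

n = 206 per group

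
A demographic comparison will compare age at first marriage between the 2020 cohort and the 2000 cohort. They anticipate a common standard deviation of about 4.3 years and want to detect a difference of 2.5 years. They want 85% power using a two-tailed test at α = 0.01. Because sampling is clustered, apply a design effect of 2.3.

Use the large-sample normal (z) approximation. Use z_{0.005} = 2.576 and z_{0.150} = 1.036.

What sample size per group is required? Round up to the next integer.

n = 178 per group

n = (z_{α/2} + z_β)² · (σ₁² + σ₂²) / δ²
  = (2.576 + 1.036)² · (2·4.3² = 36.98) / 2.5²
  = 13.0465 · 36.98 / 6.25
  = 77.19
Design effect: 2.3 × 77.19 = 177.55.
Round up → n = 178 per group.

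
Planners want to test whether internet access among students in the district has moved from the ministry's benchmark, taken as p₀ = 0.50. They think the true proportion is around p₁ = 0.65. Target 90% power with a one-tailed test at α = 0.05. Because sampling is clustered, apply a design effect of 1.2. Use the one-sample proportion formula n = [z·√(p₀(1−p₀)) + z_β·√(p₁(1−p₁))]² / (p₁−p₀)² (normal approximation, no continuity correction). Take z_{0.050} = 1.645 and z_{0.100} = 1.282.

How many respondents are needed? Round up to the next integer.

n = [z_α·√(p₀q₀) + z_β·√(p₁q₁)]² / (p₁ − p₀)²
  = [1.645·√(0.50·0.50) + 1.282·√(0.65·0.35)]² / (0.15)²
  = [1.645·0.5000 + 1.282·0.4770]² / 0.0225
  = [1.4340]² / 0.0225
  = 91.39
Design effect: 1.2 × 91.39 = 109.67.
Round up → n = 110.

n = 110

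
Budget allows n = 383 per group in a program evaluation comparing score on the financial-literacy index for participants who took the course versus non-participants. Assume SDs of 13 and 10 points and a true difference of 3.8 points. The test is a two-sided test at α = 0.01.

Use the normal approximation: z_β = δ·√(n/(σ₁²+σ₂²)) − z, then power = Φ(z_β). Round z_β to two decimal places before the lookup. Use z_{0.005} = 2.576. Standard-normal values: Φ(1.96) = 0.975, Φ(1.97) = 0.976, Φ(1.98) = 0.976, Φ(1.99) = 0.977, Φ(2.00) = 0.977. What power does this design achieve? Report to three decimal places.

z_β = δ·√(n/(σ₁²+σ₂²)) − z_{α/2}
    = 3.8 · √(383/269) − 2.576
    = 3.8 · 1.19323 − 2.576
    = 4.5343 − 2.576 = 1.9583 → 1.96
Power = Φ(1.96) = 0.975.

Power ≈ 0.975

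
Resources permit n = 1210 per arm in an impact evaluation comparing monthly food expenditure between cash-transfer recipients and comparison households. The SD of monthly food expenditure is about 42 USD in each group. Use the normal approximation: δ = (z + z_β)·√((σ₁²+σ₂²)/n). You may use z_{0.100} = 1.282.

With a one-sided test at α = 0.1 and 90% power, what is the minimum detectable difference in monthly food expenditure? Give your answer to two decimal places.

Minimum detectable difference ≈ 4.38 USD

δ = (z_α + z_β) · √((σ₁²+σ₂²)/n)
  = (1.282 + 1.282) · √(3528/1210)
  = 2.564 · √2.9157
  = 2.564 · 1.7075
  = 4.3781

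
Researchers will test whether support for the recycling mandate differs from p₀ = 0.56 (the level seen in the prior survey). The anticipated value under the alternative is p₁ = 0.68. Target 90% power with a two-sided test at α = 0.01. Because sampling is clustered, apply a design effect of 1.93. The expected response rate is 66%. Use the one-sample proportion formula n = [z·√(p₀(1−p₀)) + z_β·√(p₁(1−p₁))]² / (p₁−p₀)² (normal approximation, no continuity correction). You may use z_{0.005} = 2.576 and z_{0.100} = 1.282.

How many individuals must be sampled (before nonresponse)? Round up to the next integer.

n = 716

n = [z_{α/2}·√(p₀q₀) + z_β·√(p₁q₁)]² / (p₁ − p₀)²
  = [2.576·√(0.56·0.44) + 1.282·√(0.68·0.32)]² / (0.12)²
  = [2.576·0.4964 + 1.282·0.4665]² / 0.0144
  = [1.8767]² / 0.0144
  = 244.59
Design effect: 1.93 × 244.59 = 472.05.
Adjust for 66% response: 472.05 / 0.66 = 715.23.
Round up → n = 716.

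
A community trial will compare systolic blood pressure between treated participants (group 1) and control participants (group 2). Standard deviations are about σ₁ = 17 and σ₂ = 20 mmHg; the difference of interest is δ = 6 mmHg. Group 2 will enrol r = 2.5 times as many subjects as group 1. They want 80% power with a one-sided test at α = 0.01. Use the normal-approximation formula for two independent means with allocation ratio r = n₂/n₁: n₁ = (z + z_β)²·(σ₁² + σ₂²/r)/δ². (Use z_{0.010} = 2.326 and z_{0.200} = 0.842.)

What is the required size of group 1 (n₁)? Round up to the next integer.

n₁ = (z_α + z_β)² · (σ₁² + σ₂²/r) / δ²
   = (2.326 + 0.842)² · (17² + 20²/2.5) / 6²
   = 10.0362 · (289 + 160) / 36
   = 10.0362 · 449 / 36
   = 125.17
Round up → n₁ = 126; n₂ = r·n₁ = 2.5 × 126 = 315.

n₁ = 126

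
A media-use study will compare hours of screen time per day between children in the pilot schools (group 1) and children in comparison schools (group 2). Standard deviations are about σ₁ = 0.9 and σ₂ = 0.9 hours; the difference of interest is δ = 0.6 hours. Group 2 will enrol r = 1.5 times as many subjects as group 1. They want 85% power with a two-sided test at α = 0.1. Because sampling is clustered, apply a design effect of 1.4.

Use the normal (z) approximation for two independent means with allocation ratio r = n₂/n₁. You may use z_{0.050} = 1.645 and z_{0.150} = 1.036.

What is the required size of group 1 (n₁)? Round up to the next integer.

n₁ = 38

n₁ = (z_{α/2} + z_β)² · (σ₁² + σ₂²/r) / δ²
   = (1.645 + 1.036)² · (0.9² + 0.9²/1.5) / 0.6²
   = 7.1878 · (0.81 + 0.54) / 0.36
   = 7.1878 · 1.35 / 0.36
   = 26.95
Design effect: 1.4 × 26.95 = 37.74.
Round up → n₁ = 38; n₂ = r·n₁ = 1.5 × 38 = 57.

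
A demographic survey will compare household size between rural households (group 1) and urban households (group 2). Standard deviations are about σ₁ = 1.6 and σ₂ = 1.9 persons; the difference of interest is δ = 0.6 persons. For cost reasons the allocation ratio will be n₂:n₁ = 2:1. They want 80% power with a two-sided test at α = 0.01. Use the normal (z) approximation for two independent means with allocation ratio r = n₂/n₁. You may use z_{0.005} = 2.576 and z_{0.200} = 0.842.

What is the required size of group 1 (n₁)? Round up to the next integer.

n₁ = 142

n₁ = (z_{α/2} + z_β)² · (σ₁² + σ₂²/r) / δ²
   = (2.576 + 0.842)² · (1.6² + 1.9²/2) / 0.6²
   = 11.6827 · (2.56 + 1.805) / 0.36
   = 11.6827 · 4.365 / 0.36
   = 141.65
Round up → n₁ = 142; n₂ = r·n₁ = 2 × 142 = 284.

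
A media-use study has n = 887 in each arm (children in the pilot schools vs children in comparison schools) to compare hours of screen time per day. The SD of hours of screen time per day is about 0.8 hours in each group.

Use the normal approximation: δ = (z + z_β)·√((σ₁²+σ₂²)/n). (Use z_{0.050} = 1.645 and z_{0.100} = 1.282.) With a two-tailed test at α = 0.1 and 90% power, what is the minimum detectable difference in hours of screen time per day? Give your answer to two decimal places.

Minimum detectable difference ≈ 0.11 hours

δ = (z_{α/2} + z_β) · √((σ₁²+σ₂²)/n)
  = (1.645 + 1.282) · √(1.28/887)
  = 2.927 · √0.00144
  = 2.927 · 0.0380
  = 0.1112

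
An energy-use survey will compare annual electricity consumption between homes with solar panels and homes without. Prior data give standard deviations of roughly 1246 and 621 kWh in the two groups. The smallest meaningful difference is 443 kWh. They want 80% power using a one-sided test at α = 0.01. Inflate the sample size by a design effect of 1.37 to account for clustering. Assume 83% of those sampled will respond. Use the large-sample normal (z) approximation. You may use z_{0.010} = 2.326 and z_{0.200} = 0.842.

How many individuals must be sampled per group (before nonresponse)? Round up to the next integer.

n = (z_α + z_β)² · (σ₁² + σ₂²) / δ²
  = (2.326 + 0.842)² · (1246² + 621² = 1938157) / 443²
  = 10.0362 · 1938157 / 196249
  = 99.12
Design effect: 1.37 × 99.12 = 135.79.
Adjust for 83% response: 135.79 / 0.83 = 163.60.
Round up → n = 164 per group.

n = 164 per group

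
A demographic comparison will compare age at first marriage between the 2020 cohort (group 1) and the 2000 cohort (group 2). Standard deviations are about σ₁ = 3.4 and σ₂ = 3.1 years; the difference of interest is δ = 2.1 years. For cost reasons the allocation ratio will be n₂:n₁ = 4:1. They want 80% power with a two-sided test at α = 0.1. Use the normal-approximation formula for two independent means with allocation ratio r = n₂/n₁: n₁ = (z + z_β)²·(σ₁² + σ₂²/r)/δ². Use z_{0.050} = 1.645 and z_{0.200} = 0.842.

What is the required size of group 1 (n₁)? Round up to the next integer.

n₁ = (z_{α/2} + z_β)² · (σ₁² + σ₂²/r) / δ²
   = (1.645 + 0.842)² · (3.4² + 3.1²/4) / 2.1²
   = 6.1852 · (11.56 + 2.4025) / 4.41
   = 6.1852 · 13.9625 / 4.41
   = 19.58
Round up → n₁ = 20; n₂ = r·n₁ = 4 × 20 = 80.

n₁ = 20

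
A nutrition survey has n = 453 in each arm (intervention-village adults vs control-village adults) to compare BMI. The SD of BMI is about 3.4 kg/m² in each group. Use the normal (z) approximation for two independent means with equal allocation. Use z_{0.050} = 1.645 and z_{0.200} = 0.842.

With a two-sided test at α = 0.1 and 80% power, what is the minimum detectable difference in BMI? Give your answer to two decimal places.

Minimum detectable difference ≈ 0.56 kg/m²

δ = (z_{α/2} + z_β) · √((σ₁²+σ₂²)/n)
  = (1.645 + 0.842) · √(23.12/453)
  = 2.487 · √0.05104
  = 2.487 · 0.2259
  = 0.5619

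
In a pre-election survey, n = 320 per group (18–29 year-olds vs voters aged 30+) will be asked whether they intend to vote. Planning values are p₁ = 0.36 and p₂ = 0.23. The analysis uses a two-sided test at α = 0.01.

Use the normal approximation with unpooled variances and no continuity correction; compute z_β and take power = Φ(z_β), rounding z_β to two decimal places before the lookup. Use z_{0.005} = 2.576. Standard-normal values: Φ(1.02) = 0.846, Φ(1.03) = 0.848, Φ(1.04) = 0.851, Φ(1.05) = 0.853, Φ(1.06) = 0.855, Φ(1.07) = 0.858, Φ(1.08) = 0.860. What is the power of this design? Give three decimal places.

z_β = |p₁−p₂|·√(n/[p₁q₁+p₂q₂]) − z_{α/2}
    = 0.13 · √(320/0.4075) − 2.576
    = 0.13 · 28.0228 − 2.576
    = 3.6430 − 2.576 = 1.0670 → 1.07
Power = Φ(1.07) = 0.858.

Power ≈ 0.858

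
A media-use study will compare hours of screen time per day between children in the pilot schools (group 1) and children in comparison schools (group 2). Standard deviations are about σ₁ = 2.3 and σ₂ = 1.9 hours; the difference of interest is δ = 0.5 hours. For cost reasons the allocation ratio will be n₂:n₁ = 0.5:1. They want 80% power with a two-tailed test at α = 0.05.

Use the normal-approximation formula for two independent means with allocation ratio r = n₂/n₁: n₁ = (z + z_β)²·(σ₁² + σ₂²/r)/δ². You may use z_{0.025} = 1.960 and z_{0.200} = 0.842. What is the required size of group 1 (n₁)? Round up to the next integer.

n₁ = 393

n₁ = (z_{α/2} + z_β)² · (σ₁² + σ₂²/r) / δ²
   = (1.960 + 0.842)² · (2.3² + 1.9²/0.5) / 0.5²
   = 7.8512 · (5.29 + 7.22) / 0.25
   = 7.8512 · 12.51 / 0.25
   = 392.87
Round up → n₁ = 393; n₂ = r·n₁ = 0.5 × 393 = 197.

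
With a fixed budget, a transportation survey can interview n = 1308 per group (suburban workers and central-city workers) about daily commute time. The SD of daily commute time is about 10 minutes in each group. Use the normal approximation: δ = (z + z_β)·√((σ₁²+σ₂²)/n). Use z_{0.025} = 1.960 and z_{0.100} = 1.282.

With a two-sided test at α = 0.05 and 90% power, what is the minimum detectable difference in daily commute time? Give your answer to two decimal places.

δ = (z_{α/2} + z_β) · √((σ₁²+σ₂²)/n)
  = (1.960 + 1.282) · √(200/1308)
  = 3.242 · √0.15291
  = 3.242 · 0.3910
  = 1.2677

Minimum detectable difference ≈ 1.27 minutes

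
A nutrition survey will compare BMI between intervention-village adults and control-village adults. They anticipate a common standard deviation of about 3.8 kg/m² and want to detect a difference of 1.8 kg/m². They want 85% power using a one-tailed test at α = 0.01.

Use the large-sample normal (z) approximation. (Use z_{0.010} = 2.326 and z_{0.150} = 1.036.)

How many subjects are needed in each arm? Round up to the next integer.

n = 101 per group

n = (z_α + z_β)² · (σ₁² + σ₂²) / δ²
  = (2.326 + 1.036)² · (2·3.8² = 28.88) / 1.8²
  = 11.3030 · 28.88 / 3.24
  = 100.75
Round up → n = 101 per group.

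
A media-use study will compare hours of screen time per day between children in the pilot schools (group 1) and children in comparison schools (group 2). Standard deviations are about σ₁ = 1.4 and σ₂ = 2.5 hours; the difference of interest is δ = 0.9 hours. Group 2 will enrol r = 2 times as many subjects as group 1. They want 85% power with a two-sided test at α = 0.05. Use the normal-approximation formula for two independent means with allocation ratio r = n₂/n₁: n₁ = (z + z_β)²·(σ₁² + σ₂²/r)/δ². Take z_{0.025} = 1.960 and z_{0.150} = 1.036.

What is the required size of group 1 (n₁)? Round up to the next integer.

n₁ = (z_{α/2} + z_β)² · (σ₁² + σ₂²/r) / δ²
   = (1.960 + 1.036)² · (1.4² + 2.5²/2) / 0.9²
   = 8.9760 · (1.96 + 3.125) / 0.81
   = 8.9760 · 5.085 / 0.81
   = 56.35
Round up → n₁ = 57; n₂ = r·n₁ = 2 × 57 = 114.

n₁ = 57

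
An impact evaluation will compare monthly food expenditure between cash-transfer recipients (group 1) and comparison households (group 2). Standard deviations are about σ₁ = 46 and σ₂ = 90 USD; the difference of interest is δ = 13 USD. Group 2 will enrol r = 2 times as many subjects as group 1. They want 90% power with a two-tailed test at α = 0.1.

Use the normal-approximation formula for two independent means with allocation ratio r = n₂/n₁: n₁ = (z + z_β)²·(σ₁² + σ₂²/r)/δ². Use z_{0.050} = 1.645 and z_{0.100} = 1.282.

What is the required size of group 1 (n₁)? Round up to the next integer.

n₁ = 313

n₁ = (z_{α/2} + z_β)² · (σ₁² + σ₂²/r) / δ²
   = (1.645 + 1.282)² · (46² + 90²/2) / 13²
   = 8.5673 · (2116 + 4050) / 169
   = 8.5673 · 6166 / 169
   = 312.58
Round up → n₁ = 313; n₂ = r·n₁ = 2 × 313 = 626.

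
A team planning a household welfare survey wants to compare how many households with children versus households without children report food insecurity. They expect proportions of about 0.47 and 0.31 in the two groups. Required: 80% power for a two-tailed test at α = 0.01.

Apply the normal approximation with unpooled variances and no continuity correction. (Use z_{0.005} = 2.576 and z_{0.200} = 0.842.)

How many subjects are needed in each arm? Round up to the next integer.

n = (z_{α/2} + z_β)² · [p₁(1−p₁) + p₂(1−p₂)] / (p₁ − p₂)²
  = (2.576 + 0.842)² · (0.47·0.53 + 0.31·0.69) / (0.16)²
  = (3.418)² · (0.2491 + 0.2139) / 0.0256
  = 11.6827 · 0.4630 / 0.0256
  = 211.29
Round up → n = 212 per group.

n = 212 per group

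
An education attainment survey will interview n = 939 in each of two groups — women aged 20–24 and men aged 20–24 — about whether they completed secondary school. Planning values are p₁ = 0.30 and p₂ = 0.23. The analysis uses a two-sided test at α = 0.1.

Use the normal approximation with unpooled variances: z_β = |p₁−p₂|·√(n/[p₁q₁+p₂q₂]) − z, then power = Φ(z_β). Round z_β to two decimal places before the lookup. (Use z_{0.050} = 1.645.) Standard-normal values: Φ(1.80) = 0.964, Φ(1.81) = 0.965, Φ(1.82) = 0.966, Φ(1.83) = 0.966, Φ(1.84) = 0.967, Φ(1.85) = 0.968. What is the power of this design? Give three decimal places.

z_β = |p₁−p₂|·√(n/[p₁q₁+p₂q₂]) − z_{α/2}
    = 0.07 · √(939/0.3871) − 1.645
    = 0.07 · 49.2517 − 1.645
    = 3.4476 − 1.645 = 1.8026 → 1.80
Power = Φ(1.80) = 0.964.

Power ≈ 0.964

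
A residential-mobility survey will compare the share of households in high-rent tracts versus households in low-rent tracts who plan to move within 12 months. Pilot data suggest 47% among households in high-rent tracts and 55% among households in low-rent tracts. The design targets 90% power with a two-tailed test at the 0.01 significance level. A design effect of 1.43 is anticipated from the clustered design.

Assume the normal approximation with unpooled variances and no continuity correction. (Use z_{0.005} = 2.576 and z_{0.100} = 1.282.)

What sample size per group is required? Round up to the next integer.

n = (z_{α/2} + z_β)² · [p₁(1−p₁) + p₂(1−p₂)] / (p₁ − p₂)²
  = (2.576 + 1.282)² · (0.47·0.53 + 0.55·0.45) / (-0.08)²
  = (3.858)² · (0.2491 + 0.2475) / 0.0064
  = 14.8842 · 0.4966 / 0.0064
  = 1154.92
Design effect: 1.43 × 1154.92 = 1651.53.
Round up → n = 1652 per group.

n = 1652 per group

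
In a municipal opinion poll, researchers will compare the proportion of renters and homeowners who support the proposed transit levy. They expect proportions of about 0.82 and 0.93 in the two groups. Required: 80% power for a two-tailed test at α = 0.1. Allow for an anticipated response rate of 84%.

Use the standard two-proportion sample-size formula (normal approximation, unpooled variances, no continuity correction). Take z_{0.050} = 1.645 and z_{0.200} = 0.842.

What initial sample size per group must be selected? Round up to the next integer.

n = 130 per group

n = (z_{α/2} + z_β)² · [p₁(1−p₁) + p₂(1−p₂)] / (p₁ − p₂)²
  = (1.645 + 0.842)² · (0.82·0.18 + 0.93·0.07) / (-0.11)²
  = (2.487)² · (0.1476 + 0.0651) / 0.0121
  = 6.1852 · 0.2127 / 0.0121
  = 108.73
Adjust for 84% response: 108.73 / 0.84 = 129.44.
Round up → n = 130 per group.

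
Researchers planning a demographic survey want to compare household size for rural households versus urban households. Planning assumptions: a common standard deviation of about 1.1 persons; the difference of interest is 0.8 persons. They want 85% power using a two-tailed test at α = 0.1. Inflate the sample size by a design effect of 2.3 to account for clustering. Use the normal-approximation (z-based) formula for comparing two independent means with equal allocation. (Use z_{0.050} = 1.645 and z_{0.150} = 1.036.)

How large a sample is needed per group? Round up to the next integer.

n = 63 per group

n = (z_{α/2} + z_β)² · (σ₁² + σ₂²) / δ²
  = (1.645 + 1.036)² · (2·1.1² = 2.42) / 0.8²
  = 7.1878 · 2.42 / 0.64
  = 27.18
Design effect: 2.3 × 27.18 = 62.51.
Round up → n = 63 per group.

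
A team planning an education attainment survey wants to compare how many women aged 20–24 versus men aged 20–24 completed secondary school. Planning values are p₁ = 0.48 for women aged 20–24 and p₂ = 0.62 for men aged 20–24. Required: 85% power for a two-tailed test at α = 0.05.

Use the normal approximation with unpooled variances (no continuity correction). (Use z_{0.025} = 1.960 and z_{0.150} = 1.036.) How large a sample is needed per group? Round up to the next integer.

n = (z_{α/2} + z_β)² · [p₁(1−p₁) + p₂(1−p₂)] / (p₁ − p₂)²
  = (1.960 + 1.036)² · (0.48·0.52 + 0.62·0.38) / (-0.14)²
  = (2.996)² · (0.2496 + 0.2356) / 0.0196
  = 8.9760 · 0.4852 / 0.0196
  = 222.20
Round up → n = 223 per group.

n = 223 per group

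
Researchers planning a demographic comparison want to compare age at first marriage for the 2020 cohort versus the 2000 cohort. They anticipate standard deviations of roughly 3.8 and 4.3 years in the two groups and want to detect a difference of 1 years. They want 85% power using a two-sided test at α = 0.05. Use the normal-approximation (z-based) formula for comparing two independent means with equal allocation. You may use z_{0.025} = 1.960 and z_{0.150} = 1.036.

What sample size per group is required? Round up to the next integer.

n = 296 per group

n = (z_{α/2} + z_β)² · (σ₁² + σ₂²) / δ²
  = (1.960 + 1.036)² · (3.8² + 4.3² = 32.93) / 1²
  = 8.9760 · 32.93 / 1
  = 295.58
Round up → n = 296 per group.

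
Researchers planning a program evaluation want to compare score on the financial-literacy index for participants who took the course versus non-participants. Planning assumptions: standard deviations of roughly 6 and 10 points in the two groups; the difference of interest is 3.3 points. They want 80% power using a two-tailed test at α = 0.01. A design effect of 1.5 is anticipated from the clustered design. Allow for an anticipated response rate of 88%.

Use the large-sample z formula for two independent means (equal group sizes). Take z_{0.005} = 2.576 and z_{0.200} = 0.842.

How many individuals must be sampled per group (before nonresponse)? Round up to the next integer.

n = 249 per group

n = (z_{α/2} + z_β)² · (σ₁² + σ₂²) / δ²
  = (2.576 + 0.842)² · (6² + 10² = 136) / 3.3²
  = 11.6827 · 136 / 10.89
  = 145.90
Design effect: 1.5 × 145.90 = 218.85.
Adjust for 88% response: 218.85 / 0.88 = 248.69.
Round up → n = 249 per group.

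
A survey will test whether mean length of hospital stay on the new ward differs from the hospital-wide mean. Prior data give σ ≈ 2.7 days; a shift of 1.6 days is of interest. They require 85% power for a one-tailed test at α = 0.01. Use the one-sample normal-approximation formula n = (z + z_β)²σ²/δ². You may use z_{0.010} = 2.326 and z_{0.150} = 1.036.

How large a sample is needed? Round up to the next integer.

n = 33

n = (z_α + z_β)² · σ² / δ²
  = (2.326 + 1.036)² · 2.7² / 1.6²
  = 11.3030 · 7.29 / 2.56
  = 32.19
Round up → n = 33.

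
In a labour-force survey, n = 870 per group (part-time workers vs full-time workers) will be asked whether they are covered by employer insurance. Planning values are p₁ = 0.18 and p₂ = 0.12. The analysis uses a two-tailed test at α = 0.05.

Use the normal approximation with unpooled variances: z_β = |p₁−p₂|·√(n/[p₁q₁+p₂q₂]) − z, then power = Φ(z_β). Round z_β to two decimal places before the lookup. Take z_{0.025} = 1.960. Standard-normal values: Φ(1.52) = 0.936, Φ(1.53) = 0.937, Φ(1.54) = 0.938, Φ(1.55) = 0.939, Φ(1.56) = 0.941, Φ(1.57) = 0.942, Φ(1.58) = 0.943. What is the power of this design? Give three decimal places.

z_β = |p₁−p₂|·√(n/[p₁q₁+p₂q₂]) − z_{α/2}
    = 0.06 · √(870/0.2532) − 1.960
    = 0.06 · 58.6176 − 1.960
    = 3.5171 − 1.960 = 1.5571 → 1.56
Power = Φ(1.56) = 0.941.

Power ≈ 0.941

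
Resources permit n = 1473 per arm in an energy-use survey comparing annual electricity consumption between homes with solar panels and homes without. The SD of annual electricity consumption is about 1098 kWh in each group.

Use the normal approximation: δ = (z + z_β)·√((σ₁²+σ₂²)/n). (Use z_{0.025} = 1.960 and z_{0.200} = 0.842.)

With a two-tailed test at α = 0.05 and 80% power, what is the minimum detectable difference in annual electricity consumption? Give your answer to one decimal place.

Minimum detectable difference ≈ 113.4 kWh

δ = (z_{α/2} + z_β) · √((σ₁²+σ₂²)/n)
  = (1.960 + 0.842) · √(2411208/1473)
  = 2.802 · √1636.9
  = 2.802 · 40.4591
  = 113.3663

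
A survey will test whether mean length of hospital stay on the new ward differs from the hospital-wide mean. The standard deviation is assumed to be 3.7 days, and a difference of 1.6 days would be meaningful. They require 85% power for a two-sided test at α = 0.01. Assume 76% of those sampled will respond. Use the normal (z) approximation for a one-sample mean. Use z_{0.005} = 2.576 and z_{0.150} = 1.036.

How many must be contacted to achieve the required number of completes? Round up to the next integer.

n = (z_{α/2} + z_β)² · σ² / δ²
  = (2.576 + 1.036)² · 3.7² / 1.6²
  = 13.0465 · 13.69 / 2.56
  = 69.77
Adjust for 76% response: 69.77 / 0.76 = 91.80.
Round up → n = 92.

n = 92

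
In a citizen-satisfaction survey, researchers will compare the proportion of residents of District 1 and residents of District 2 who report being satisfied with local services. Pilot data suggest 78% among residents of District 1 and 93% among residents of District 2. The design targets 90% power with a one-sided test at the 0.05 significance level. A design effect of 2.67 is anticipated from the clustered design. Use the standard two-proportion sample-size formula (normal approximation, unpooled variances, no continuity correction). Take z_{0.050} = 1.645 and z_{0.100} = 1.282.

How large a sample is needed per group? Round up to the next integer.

n = 241 per group

n = (z_α + z_β)² · [p₁(1−p₁) + p₂(1−p₂)] / (p₁ − p₂)²
  = (1.645 + 1.282)² · (0.78·0.22 + 0.93·0.07) / (-0.15)²
  = (2.927)² · (0.1716 + 0.0651) / 0.0225
  = 8.5673 · 0.2367 / 0.0225
  = 90.13
Design effect: 2.67 × 90.13 = 240.64.
Round up → n = 241 per group.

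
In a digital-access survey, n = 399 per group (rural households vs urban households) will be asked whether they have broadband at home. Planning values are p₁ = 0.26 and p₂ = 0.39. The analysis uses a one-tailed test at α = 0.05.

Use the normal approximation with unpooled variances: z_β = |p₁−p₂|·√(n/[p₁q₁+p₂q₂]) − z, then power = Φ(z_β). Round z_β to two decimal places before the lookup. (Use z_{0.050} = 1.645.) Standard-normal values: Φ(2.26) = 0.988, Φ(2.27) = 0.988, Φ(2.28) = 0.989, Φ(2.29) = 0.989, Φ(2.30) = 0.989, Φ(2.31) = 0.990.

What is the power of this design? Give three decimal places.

Power ≈ 0.990

z_β = |p₁−p₂|·√(n/[p₁q₁+p₂q₂]) − z_α
    = 0.13 · √(399/0.4303) − 1.645
    = 0.13 · 30.4509 − 1.645
    = 3.9586 − 1.645 = 2.3136 → 2.31
Power = Φ(2.31) = 0.990.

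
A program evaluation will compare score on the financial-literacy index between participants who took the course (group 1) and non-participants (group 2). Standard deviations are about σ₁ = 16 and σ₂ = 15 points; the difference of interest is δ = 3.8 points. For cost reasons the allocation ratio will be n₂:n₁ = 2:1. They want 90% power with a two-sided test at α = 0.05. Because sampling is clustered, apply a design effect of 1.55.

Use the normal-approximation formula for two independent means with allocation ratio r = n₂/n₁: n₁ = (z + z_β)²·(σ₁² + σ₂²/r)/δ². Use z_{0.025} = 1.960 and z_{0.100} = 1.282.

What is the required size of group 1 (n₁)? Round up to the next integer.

n₁ = (z_{α/2} + z_β)² · (σ₁² + σ₂²/r) / δ²
   = (1.960 + 1.282)² · (16² + 15²/2) / 3.8²
   = 10.5106 · (256 + 112.5) / 14.44
   = 10.5106 · 368.5 / 14.44
   = 268.22
Design effect: 1.55 × 268.22 = 415.75.
Round up → n₁ = 416; n₂ = r·n₁ = 2 × 416 = 832.

n₁ = 416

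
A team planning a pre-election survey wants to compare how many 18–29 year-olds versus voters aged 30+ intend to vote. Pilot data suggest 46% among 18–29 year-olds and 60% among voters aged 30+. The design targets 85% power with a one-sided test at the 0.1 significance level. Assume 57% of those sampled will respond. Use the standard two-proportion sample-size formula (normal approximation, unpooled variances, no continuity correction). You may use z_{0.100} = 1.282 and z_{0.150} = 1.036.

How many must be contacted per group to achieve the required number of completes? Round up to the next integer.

n = 235 per group

n = (z_α + z_β)² · [p₁(1−p₁) + p₂(1−p₂)] / (p₁ − p₂)²
  = (1.282 + 1.036)² · (0.46·0.54 + 0.60·0.40) / (-0.14)²
  = (2.318)² · (0.2484 + 0.2400) / 0.0196
  = 5.3731 · 0.4884 / 0.0196
  = 133.89
Adjust for 57% response: 133.89 / 0.57 = 234.89.
Round up → n = 235 per group.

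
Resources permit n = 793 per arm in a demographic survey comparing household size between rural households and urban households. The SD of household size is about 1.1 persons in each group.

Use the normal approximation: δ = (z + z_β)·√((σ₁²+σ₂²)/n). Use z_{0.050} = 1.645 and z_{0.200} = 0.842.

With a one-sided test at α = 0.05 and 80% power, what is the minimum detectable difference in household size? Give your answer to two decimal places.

Minimum detectable difference ≈ 0.14 persons

δ = (z_α + z_β) · √((σ₁²+σ₂²)/n)
  = (1.645 + 0.842) · √(2.42/793)
  = 2.487 · √0.00305
  = 2.487 · 0.0552
  = 0.1374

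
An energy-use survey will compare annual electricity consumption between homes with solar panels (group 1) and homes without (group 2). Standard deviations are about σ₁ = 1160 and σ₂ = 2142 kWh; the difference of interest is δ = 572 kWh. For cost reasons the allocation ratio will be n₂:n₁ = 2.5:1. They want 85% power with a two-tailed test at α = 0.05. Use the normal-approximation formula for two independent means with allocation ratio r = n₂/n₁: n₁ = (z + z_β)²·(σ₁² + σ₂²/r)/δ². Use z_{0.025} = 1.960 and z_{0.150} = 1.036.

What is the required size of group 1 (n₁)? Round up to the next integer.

n₁ = 88

n₁ = (z_{α/2} + z_β)² · (σ₁² + σ₂²/r) / δ²
   = (1.960 + 1.036)² · (1160² + 2142²/2.5) / 572²
   = 8.9760 · (1345600 + 1835265.6) / 327184
   = 8.9760 · 3180865.6 / 327184
   = 87.26
Round up → n₁ = 88; n₂ = r·n₁ = 2.5 × 88 = 220.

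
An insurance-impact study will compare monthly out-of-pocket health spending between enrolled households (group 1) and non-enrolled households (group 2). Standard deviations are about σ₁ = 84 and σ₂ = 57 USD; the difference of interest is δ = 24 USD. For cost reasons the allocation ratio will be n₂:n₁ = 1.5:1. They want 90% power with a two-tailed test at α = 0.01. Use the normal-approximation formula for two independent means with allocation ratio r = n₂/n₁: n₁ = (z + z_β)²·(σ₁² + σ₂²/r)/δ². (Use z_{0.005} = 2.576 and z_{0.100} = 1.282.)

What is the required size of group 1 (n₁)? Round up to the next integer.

n₁ = (z_{α/2} + z_β)² · (σ₁² + σ₂²/r) / δ²
   = (2.576 + 1.282)² · (84² + 57²/1.5) / 24²
   = 14.8842 · (7056 + 2166) / 576
   = 14.8842 · 9222 / 576
   = 238.30
Round up → n₁ = 239; n₂ = r·n₁ = 1.5 × 239 = 359.

n₁ = 239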